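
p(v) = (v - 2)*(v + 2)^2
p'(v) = (v - 2)*(2*v + 4) + (v + 2)^2 = (v + 2)*(3*v - 2)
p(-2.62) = -1.78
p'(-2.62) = 6.11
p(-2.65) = -1.96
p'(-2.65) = 6.47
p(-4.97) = -61.48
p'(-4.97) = 50.22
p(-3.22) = -7.77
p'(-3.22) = 14.23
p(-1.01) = -2.95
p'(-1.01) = -4.98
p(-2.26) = -0.29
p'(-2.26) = 2.28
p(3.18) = 31.66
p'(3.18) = 39.06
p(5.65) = 213.61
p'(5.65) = 114.37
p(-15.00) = -2873.00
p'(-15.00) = 611.00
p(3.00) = 25.00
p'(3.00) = 35.00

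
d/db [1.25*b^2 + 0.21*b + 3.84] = 2.5*b + 0.21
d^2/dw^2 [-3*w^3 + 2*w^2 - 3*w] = 4 - 18*w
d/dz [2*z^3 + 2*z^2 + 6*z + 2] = 6*z^2 + 4*z + 6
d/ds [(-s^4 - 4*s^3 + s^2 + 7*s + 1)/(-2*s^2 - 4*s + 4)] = (s^5 + 5*s^4 + 4*s^3 - 19*s^2/2 + 3*s + 8)/(s^4 + 4*s^3 - 8*s + 4)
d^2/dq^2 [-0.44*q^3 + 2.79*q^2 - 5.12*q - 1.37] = 5.58 - 2.64*q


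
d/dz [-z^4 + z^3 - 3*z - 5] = -4*z^3 + 3*z^2 - 3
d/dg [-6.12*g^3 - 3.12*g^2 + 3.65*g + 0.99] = -18.36*g^2 - 6.24*g + 3.65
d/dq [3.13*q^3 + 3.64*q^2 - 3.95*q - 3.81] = 9.39*q^2 + 7.28*q - 3.95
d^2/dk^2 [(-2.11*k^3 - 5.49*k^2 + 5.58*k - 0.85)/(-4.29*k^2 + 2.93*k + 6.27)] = (2.27373675443232e-13*k^4 + 82.3646539999995*k^3 + 1212.469038*k^2 - 466.95924*k + 696.998558)/(78.953589*k^6 - 161.772039*k^5 - 235.693458*k^4 + 447.718357*k^3 + 344.475054*k^2 - 345.560391*k - 246.491883)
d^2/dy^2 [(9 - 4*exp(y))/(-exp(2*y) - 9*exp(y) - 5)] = (4*exp(4*y) - 72*exp(3*y) - 363*exp(2*y) - 729*exp(y) + 505)*exp(y)/(exp(6*y) + 27*exp(5*y) + 258*exp(4*y) + 999*exp(3*y) + 1290*exp(2*y) + 675*exp(y) + 125)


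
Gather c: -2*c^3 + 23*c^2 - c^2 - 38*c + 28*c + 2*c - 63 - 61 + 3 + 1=-2*c^3 + 22*c^2 - 8*c - 120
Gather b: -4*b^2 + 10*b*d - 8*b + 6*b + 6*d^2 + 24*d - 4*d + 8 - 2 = -4*b^2 + b*(10*d - 2) + 6*d^2 + 20*d + 6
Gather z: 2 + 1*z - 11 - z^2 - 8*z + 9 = -z^2 - 7*z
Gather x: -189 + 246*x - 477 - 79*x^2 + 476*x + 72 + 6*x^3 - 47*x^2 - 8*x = 6*x^3 - 126*x^2 + 714*x - 594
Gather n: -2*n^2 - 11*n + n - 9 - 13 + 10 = -2*n^2 - 10*n - 12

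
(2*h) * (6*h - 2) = 12*h^2 - 4*h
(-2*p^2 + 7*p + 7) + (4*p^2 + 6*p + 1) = 2*p^2 + 13*p + 8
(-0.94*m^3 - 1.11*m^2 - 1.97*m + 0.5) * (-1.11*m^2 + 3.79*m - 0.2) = 1.0434*m^5 - 2.3305*m^4 - 1.8322*m^3 - 7.7993*m^2 + 2.289*m - 0.1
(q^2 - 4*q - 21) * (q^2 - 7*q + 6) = q^4 - 11*q^3 + 13*q^2 + 123*q - 126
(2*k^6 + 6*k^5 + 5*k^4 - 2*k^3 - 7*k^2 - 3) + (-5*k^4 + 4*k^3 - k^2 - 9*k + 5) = 2*k^6 + 6*k^5 + 2*k^3 - 8*k^2 - 9*k + 2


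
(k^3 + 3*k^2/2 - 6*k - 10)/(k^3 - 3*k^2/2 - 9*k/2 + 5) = (k + 2)/(k - 1)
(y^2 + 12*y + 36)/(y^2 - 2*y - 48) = (y + 6)/(y - 8)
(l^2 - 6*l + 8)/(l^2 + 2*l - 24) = (l - 2)/(l + 6)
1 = 1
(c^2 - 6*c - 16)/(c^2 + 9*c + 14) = (c - 8)/(c + 7)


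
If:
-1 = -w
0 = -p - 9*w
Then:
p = -9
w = 1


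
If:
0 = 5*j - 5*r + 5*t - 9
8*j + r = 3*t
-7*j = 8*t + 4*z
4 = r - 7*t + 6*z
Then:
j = 104/905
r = -3743/1810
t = -693/1810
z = 511/905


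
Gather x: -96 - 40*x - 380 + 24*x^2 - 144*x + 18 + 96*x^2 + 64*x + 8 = 120*x^2 - 120*x - 450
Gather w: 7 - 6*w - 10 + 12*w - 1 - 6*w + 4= 0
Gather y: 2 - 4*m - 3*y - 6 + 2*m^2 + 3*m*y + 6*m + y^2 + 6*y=2*m^2 + 2*m + y^2 + y*(3*m + 3) - 4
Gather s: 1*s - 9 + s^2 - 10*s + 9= s^2 - 9*s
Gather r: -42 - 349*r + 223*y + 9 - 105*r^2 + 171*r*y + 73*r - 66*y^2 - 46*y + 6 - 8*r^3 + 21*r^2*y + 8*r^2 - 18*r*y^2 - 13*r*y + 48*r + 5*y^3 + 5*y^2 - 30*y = -8*r^3 + r^2*(21*y - 97) + r*(-18*y^2 + 158*y - 228) + 5*y^3 - 61*y^2 + 147*y - 27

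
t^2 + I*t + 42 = (t - 6*I)*(t + 7*I)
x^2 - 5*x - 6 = (x - 6)*(x + 1)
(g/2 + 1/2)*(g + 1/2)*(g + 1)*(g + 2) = g^4/2 + 9*g^3/4 + 7*g^2/2 + 9*g/4 + 1/2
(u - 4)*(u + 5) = u^2 + u - 20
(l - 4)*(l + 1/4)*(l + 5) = l^3 + 5*l^2/4 - 79*l/4 - 5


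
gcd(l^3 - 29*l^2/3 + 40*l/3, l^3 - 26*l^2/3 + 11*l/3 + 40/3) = l^2 - 29*l/3 + 40/3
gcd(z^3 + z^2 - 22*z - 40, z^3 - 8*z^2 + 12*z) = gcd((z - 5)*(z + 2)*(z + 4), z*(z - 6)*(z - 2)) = 1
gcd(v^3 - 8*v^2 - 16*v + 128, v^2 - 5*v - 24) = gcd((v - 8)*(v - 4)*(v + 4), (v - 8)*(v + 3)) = v - 8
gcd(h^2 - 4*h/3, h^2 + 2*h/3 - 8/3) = h - 4/3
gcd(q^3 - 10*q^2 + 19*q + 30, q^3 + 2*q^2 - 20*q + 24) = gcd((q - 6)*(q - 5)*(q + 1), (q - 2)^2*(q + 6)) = 1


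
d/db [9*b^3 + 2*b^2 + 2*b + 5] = 27*b^2 + 4*b + 2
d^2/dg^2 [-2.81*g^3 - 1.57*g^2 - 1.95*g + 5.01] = -16.86*g - 3.14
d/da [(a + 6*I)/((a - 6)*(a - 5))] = (-a^2 - 12*I*a + 30 + 66*I)/(a^4 - 22*a^3 + 181*a^2 - 660*a + 900)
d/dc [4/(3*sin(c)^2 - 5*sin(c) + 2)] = 4*(5 - 6*sin(c))*cos(c)/(3*sin(c)^2 - 5*sin(c) + 2)^2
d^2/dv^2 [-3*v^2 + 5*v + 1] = -6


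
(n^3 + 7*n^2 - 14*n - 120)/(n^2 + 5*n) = n + 2 - 24/n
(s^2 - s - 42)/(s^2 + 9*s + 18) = (s - 7)/(s + 3)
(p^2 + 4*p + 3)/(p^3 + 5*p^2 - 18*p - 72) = (p + 1)/(p^2 + 2*p - 24)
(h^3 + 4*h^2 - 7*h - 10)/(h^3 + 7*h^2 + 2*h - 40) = (h + 1)/(h + 4)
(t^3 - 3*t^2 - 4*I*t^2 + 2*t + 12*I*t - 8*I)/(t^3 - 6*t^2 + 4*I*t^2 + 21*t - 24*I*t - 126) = (t^3 + t^2*(-3 - 4*I) + t*(2 + 12*I) - 8*I)/(t^3 + t^2*(-6 + 4*I) + t*(21 - 24*I) - 126)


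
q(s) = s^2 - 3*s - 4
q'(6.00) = 9.00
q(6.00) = 14.00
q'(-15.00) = -33.00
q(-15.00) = 266.00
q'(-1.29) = -5.58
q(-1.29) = 1.53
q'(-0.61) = -4.22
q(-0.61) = -1.80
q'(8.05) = 13.10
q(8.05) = 36.65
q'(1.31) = -0.38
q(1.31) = -6.21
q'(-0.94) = -4.88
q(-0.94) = -0.30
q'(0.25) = -2.50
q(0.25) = -4.69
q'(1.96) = 0.92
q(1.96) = -6.04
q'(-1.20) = -5.40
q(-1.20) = 1.04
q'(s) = 2*s - 3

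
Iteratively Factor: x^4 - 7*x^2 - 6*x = (x)*(x^3 - 7*x - 6) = x*(x - 3)*(x^2 + 3*x + 2) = x*(x - 3)*(x + 1)*(x + 2)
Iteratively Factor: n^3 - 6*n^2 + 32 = (n - 4)*(n^2 - 2*n - 8) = (n - 4)*(n + 2)*(n - 4)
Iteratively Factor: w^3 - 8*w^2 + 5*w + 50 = (w + 2)*(w^2 - 10*w + 25) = (w - 5)*(w + 2)*(w - 5)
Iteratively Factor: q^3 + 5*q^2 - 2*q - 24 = (q - 2)*(q^2 + 7*q + 12) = (q - 2)*(q + 4)*(q + 3)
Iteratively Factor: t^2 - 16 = (t - 4)*(t + 4)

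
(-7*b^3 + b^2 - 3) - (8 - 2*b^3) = -5*b^3 + b^2 - 11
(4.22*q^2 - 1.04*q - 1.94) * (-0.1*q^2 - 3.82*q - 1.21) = -0.422*q^4 - 16.0164*q^3 - 0.9394*q^2 + 8.6692*q + 2.3474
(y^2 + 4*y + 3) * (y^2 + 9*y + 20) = y^4 + 13*y^3 + 59*y^2 + 107*y + 60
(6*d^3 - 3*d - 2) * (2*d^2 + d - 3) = 12*d^5 + 6*d^4 - 24*d^3 - 7*d^2 + 7*d + 6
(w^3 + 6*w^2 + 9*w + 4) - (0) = w^3 + 6*w^2 + 9*w + 4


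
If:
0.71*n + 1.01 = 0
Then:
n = -1.42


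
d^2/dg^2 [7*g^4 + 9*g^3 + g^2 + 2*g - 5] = 84*g^2 + 54*g + 2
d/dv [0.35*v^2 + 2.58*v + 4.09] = 0.7*v + 2.58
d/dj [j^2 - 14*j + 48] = 2*j - 14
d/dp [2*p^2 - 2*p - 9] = 4*p - 2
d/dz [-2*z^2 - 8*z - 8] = -4*z - 8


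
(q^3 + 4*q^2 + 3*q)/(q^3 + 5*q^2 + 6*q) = (q + 1)/(q + 2)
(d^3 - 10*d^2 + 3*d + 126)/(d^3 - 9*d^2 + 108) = (d - 7)/(d - 6)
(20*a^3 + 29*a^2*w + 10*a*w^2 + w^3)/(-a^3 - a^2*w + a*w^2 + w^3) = (20*a^2 + 9*a*w + w^2)/(-a^2 + w^2)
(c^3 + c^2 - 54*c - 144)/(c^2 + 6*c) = c - 5 - 24/c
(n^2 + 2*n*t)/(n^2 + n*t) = (n + 2*t)/(n + t)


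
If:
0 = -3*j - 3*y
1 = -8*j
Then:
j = -1/8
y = 1/8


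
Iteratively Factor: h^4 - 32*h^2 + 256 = (h - 4)*(h^3 + 4*h^2 - 16*h - 64) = (h - 4)*(h + 4)*(h^2 - 16) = (h - 4)*(h + 4)^2*(h - 4)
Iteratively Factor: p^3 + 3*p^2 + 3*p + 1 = (p + 1)*(p^2 + 2*p + 1) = (p + 1)^2*(p + 1)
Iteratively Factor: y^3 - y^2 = (y)*(y^2 - y) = y^2*(y - 1)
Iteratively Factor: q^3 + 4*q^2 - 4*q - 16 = (q - 2)*(q^2 + 6*q + 8) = (q - 2)*(q + 2)*(q + 4)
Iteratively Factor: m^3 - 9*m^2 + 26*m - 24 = (m - 3)*(m^2 - 6*m + 8) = (m - 4)*(m - 3)*(m - 2)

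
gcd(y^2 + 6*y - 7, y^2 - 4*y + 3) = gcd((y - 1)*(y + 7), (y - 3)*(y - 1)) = y - 1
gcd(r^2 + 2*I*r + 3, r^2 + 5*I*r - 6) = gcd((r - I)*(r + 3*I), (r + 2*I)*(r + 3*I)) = r + 3*I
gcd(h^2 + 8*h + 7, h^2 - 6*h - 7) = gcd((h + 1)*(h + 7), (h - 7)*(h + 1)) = h + 1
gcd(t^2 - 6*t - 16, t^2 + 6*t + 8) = t + 2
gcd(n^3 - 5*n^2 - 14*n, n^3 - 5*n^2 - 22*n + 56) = n - 7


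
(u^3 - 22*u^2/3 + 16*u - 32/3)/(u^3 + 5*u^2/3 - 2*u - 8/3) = (u^2 - 6*u + 8)/(u^2 + 3*u + 2)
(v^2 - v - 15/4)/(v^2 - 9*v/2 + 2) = (4*v^2 - 4*v - 15)/(2*(2*v^2 - 9*v + 4))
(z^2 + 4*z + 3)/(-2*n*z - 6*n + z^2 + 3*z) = (z + 1)/(-2*n + z)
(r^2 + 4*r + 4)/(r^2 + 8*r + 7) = (r^2 + 4*r + 4)/(r^2 + 8*r + 7)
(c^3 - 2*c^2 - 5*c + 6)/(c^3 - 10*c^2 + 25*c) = (c^3 - 2*c^2 - 5*c + 6)/(c*(c^2 - 10*c + 25))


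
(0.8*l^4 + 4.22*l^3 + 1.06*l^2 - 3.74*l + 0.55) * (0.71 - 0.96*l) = -0.768*l^5 - 3.4832*l^4 + 1.9786*l^3 + 4.343*l^2 - 3.1834*l + 0.3905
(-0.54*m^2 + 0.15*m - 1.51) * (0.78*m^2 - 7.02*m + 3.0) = -0.4212*m^4 + 3.9078*m^3 - 3.8508*m^2 + 11.0502*m - 4.53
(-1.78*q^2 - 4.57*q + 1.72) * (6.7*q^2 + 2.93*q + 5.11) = -11.926*q^4 - 35.8344*q^3 - 10.9619*q^2 - 18.3131*q + 8.7892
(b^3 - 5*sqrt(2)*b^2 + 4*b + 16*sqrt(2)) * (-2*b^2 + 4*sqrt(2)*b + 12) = -2*b^5 + 14*sqrt(2)*b^4 - 36*b^3 - 76*sqrt(2)*b^2 + 176*b + 192*sqrt(2)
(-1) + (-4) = -5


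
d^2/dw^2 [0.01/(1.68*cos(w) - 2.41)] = (0.028224*sin(w)^2 - 0.040488*cos(w) + 0.028224)/(1.68*cos(w) - 2.41)^3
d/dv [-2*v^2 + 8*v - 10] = 8 - 4*v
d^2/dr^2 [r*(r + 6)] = 2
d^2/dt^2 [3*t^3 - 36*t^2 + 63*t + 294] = 18*t - 72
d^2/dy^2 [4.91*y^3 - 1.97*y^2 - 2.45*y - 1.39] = 29.46*y - 3.94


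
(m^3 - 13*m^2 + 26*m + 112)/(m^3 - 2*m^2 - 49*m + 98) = (m^2 - 6*m - 16)/(m^2 + 5*m - 14)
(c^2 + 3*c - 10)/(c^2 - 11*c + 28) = (c^2 + 3*c - 10)/(c^2 - 11*c + 28)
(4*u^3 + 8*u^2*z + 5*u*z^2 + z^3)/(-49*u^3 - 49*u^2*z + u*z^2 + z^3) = (4*u^2 + 4*u*z + z^2)/(-49*u^2 + z^2)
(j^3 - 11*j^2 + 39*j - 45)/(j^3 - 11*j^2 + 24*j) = (j^2 - 8*j + 15)/(j*(j - 8))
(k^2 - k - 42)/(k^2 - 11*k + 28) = (k + 6)/(k - 4)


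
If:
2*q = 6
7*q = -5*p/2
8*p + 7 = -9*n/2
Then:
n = 602/45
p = -42/5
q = 3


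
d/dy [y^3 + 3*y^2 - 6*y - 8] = 3*y^2 + 6*y - 6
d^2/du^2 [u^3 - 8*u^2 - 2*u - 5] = 6*u - 16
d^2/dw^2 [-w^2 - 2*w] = -2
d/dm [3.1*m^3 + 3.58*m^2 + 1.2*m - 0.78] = 9.3*m^2 + 7.16*m + 1.2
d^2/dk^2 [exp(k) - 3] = exp(k)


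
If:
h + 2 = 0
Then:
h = -2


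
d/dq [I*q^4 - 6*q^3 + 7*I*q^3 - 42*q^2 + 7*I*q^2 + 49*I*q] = 4*I*q^3 + q^2*(-18 + 21*I) + 14*q*(-6 + I) + 49*I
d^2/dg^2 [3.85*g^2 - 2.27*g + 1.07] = 7.70000000000000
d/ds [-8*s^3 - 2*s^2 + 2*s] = -24*s^2 - 4*s + 2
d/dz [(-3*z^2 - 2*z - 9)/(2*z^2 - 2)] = (z^2 + 12*z + 1)/(z^4 - 2*z^2 + 1)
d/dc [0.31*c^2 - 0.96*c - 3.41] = 0.62*c - 0.96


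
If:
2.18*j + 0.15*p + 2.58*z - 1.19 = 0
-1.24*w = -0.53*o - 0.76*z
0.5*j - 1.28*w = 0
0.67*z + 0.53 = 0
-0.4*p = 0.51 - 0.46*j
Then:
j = 1.45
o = 2.46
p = 0.40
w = 0.57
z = -0.79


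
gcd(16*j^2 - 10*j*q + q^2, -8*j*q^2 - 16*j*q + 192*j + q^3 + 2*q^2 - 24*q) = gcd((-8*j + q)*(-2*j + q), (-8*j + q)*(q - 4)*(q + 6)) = -8*j + q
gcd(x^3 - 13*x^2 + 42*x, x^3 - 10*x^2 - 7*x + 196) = x - 7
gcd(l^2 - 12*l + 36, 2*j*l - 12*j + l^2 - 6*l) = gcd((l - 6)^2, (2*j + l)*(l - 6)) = l - 6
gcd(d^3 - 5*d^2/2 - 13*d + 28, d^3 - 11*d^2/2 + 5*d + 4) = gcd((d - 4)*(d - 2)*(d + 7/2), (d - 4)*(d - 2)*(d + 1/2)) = d^2 - 6*d + 8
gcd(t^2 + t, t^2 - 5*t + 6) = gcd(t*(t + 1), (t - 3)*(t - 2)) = 1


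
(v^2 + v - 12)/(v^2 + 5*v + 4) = (v - 3)/(v + 1)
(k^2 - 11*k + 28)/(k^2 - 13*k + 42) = (k - 4)/(k - 6)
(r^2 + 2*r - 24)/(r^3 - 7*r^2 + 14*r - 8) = (r + 6)/(r^2 - 3*r + 2)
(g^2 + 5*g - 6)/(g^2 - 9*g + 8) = (g + 6)/(g - 8)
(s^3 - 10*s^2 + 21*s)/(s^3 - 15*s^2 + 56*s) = (s - 3)/(s - 8)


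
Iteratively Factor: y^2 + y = (y + 1)*(y)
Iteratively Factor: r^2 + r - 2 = (r - 1)*(r + 2)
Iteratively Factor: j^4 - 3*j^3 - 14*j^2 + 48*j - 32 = (j - 2)*(j^3 - j^2 - 16*j + 16) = (j - 2)*(j + 4)*(j^2 - 5*j + 4) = (j - 2)*(j - 1)*(j + 4)*(j - 4)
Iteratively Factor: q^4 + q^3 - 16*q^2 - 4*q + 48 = (q - 2)*(q^3 + 3*q^2 - 10*q - 24) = (q - 2)*(q + 4)*(q^2 - q - 6) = (q - 2)*(q + 2)*(q + 4)*(q - 3)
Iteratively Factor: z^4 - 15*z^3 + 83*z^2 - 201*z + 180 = (z - 3)*(z^3 - 12*z^2 + 47*z - 60) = (z - 3)^2*(z^2 - 9*z + 20) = (z - 5)*(z - 3)^2*(z - 4)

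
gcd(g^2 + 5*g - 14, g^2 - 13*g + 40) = 1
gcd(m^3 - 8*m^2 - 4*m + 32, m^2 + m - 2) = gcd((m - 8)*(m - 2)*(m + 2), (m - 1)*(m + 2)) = m + 2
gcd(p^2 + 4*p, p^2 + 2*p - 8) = p + 4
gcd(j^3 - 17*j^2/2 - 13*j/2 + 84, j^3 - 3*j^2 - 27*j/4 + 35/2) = j - 7/2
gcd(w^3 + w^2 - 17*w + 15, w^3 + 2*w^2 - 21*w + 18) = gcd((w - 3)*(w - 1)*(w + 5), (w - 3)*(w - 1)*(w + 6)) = w^2 - 4*w + 3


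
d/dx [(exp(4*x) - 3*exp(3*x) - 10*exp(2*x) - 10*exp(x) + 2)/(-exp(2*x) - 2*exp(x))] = (-2*exp(5*x) - 3*exp(4*x) + 12*exp(3*x) + 10*exp(2*x) + 4*exp(x) + 4)*exp(-x)/(exp(2*x) + 4*exp(x) + 4)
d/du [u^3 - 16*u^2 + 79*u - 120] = 3*u^2 - 32*u + 79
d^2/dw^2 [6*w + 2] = 0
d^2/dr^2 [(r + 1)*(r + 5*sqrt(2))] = 2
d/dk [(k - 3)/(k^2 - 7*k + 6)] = (k^2 - 7*k - (k - 3)*(2*k - 7) + 6)/(k^2 - 7*k + 6)^2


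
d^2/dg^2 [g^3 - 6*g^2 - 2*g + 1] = 6*g - 12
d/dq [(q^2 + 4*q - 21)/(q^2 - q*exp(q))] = (2*q*(q + 2)*(q - exp(q)) + (q^2 + 4*q - 21)*(q*exp(q) - 2*q + exp(q)))/(q^2*(q - exp(q))^2)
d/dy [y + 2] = 1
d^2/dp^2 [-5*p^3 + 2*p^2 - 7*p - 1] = 4 - 30*p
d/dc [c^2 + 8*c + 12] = 2*c + 8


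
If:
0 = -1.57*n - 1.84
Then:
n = -1.17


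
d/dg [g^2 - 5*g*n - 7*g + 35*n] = 2*g - 5*n - 7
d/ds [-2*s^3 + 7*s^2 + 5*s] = -6*s^2 + 14*s + 5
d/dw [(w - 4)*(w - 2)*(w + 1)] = 3*w^2 - 10*w + 2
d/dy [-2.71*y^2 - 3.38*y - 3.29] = -5.42*y - 3.38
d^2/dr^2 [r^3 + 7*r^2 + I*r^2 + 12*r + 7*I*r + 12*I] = 6*r + 14 + 2*I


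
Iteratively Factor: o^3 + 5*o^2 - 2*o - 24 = (o + 4)*(o^2 + o - 6) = (o - 2)*(o + 4)*(o + 3)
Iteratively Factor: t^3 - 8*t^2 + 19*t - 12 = (t - 1)*(t^2 - 7*t + 12) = (t - 3)*(t - 1)*(t - 4)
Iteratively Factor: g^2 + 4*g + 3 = (g + 1)*(g + 3)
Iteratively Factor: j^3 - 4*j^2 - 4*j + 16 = (j + 2)*(j^2 - 6*j + 8) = (j - 4)*(j + 2)*(j - 2)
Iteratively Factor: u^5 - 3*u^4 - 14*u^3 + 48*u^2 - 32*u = (u + 4)*(u^4 - 7*u^3 + 14*u^2 - 8*u) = (u - 2)*(u + 4)*(u^3 - 5*u^2 + 4*u) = u*(u - 2)*(u + 4)*(u^2 - 5*u + 4) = u*(u - 2)*(u - 1)*(u + 4)*(u - 4)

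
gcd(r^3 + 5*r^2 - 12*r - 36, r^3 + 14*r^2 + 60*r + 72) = r^2 + 8*r + 12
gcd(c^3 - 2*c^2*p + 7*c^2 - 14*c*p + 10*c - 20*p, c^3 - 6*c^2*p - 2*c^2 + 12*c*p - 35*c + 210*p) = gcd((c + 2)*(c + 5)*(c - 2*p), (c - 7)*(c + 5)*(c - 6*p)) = c + 5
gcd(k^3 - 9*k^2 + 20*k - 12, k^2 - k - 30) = k - 6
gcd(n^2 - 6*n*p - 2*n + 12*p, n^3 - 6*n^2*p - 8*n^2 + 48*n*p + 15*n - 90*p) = -n + 6*p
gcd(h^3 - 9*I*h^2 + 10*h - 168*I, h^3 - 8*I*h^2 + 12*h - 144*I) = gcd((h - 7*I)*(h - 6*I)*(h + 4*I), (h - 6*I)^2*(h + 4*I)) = h^2 - 2*I*h + 24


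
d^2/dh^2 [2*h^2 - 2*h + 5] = 4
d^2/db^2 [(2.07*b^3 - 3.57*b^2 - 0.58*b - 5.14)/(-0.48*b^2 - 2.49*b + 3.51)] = (-8.88178419700125e-16*b^5 - 3.5527136788005e-15*b^4 - 40.90995*b^3 + 151.74351*b^2 - 110.29257*b + 179.16057)/(0.110592*b^6 + 1.721088*b^5 + 6.502032*b^4 - 9.73266299999999*b^3 - 47.546109*b^2 + 92.031147*b - 43.243551)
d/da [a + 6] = 1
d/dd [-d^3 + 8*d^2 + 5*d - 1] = -3*d^2 + 16*d + 5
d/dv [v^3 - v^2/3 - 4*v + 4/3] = 3*v^2 - 2*v/3 - 4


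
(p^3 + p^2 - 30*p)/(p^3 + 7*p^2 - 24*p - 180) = p/(p + 6)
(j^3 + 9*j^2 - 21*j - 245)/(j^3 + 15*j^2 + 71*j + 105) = (j^2 + 2*j - 35)/(j^2 + 8*j + 15)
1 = 1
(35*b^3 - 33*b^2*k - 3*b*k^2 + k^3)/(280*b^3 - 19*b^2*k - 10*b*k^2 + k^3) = (b - k)/(8*b - k)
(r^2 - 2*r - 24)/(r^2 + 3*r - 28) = (r^2 - 2*r - 24)/(r^2 + 3*r - 28)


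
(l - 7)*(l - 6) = l^2 - 13*l + 42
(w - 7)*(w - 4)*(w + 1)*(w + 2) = w^4 - 8*w^3 - 3*w^2 + 62*w + 56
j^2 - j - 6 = (j - 3)*(j + 2)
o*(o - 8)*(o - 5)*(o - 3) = o^4 - 16*o^3 + 79*o^2 - 120*o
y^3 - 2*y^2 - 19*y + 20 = (y - 5)*(y - 1)*(y + 4)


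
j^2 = j^2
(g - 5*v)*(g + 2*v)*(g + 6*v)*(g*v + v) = g^4*v + 3*g^3*v^2 + g^3*v - 28*g^2*v^3 + 3*g^2*v^2 - 60*g*v^4 - 28*g*v^3 - 60*v^4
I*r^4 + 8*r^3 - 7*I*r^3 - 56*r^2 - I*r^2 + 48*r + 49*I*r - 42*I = (r - 6)*(r - 1)*(r - 7*I)*(I*r + 1)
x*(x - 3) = x^2 - 3*x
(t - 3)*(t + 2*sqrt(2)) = t^2 - 3*t + 2*sqrt(2)*t - 6*sqrt(2)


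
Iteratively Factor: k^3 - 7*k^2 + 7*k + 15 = (k - 3)*(k^2 - 4*k - 5) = (k - 3)*(k + 1)*(k - 5)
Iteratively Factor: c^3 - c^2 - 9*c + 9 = (c + 3)*(c^2 - 4*c + 3) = (c - 1)*(c + 3)*(c - 3)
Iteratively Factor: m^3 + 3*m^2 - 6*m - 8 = (m - 2)*(m^2 + 5*m + 4) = (m - 2)*(m + 4)*(m + 1)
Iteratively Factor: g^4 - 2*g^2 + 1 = (g + 1)*(g^3 - g^2 - g + 1) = (g - 1)*(g + 1)*(g^2 - 1) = (g - 1)*(g + 1)^2*(g - 1)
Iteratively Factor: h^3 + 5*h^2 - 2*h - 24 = (h + 4)*(h^2 + h - 6) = (h - 2)*(h + 4)*(h + 3)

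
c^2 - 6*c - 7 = (c - 7)*(c + 1)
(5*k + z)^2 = 25*k^2 + 10*k*z + z^2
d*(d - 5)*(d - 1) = d^3 - 6*d^2 + 5*d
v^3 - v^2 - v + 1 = (v - 1)^2*(v + 1)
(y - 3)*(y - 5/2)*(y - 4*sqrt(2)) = y^3 - 4*sqrt(2)*y^2 - 11*y^2/2 + 15*y/2 + 22*sqrt(2)*y - 30*sqrt(2)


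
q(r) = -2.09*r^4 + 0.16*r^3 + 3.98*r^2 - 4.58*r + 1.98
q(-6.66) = -3950.15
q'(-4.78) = 881.38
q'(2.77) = -156.53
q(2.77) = -99.81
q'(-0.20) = -6.09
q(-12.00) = -42984.66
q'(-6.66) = 2433.31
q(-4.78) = -993.75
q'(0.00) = -4.58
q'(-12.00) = 14415.10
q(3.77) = -372.34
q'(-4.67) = 820.16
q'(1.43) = -16.66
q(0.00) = 1.98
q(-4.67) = -900.19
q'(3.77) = -415.70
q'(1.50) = -19.78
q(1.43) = -4.70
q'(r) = -8.36*r^3 + 0.48*r^2 + 7.96*r - 4.58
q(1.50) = -5.98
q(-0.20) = 3.05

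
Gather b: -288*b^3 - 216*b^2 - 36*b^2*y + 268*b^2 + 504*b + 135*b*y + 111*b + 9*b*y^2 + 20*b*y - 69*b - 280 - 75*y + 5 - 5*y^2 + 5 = -288*b^3 + b^2*(52 - 36*y) + b*(9*y^2 + 155*y + 546) - 5*y^2 - 75*y - 270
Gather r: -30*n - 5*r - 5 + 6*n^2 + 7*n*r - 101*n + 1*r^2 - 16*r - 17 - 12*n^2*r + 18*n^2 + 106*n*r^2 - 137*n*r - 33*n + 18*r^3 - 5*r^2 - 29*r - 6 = 24*n^2 - 164*n + 18*r^3 + r^2*(106*n - 4) + r*(-12*n^2 - 130*n - 50) - 28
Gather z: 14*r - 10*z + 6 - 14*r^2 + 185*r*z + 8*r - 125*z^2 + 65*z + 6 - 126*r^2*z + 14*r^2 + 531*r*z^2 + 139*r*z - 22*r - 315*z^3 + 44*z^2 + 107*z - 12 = -315*z^3 + z^2*(531*r - 81) + z*(-126*r^2 + 324*r + 162)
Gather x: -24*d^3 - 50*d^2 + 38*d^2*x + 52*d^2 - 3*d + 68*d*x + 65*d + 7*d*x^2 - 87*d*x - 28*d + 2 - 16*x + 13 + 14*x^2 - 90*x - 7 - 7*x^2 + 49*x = -24*d^3 + 2*d^2 + 34*d + x^2*(7*d + 7) + x*(38*d^2 - 19*d - 57) + 8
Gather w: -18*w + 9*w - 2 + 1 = -9*w - 1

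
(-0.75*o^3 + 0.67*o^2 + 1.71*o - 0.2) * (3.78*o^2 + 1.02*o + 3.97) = -2.835*o^5 + 1.7676*o^4 + 4.1697*o^3 + 3.6481*o^2 + 6.5847*o - 0.794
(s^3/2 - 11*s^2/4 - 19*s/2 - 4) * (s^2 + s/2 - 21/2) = s^5/2 - 5*s^4/2 - 129*s^3/8 + 161*s^2/8 + 391*s/4 + 42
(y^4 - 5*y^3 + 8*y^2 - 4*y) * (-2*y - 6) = -2*y^5 + 4*y^4 + 14*y^3 - 40*y^2 + 24*y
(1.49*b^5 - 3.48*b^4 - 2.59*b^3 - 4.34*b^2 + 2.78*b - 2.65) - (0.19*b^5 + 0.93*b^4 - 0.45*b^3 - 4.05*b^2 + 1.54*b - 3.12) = 1.3*b^5 - 4.41*b^4 - 2.14*b^3 - 0.29*b^2 + 1.24*b + 0.47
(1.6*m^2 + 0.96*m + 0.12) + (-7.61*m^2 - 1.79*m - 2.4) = -6.01*m^2 - 0.83*m - 2.28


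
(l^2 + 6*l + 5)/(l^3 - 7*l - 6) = (l + 5)/(l^2 - l - 6)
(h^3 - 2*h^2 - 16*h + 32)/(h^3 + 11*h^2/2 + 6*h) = 2*(h^2 - 6*h + 8)/(h*(2*h + 3))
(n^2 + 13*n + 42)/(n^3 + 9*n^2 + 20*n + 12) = (n + 7)/(n^2 + 3*n + 2)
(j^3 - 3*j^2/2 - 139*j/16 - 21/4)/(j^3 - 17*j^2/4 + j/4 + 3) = (j + 7/4)/(j - 1)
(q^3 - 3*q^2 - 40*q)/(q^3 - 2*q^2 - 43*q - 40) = q/(q + 1)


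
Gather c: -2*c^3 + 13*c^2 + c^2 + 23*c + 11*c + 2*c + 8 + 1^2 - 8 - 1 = -2*c^3 + 14*c^2 + 36*c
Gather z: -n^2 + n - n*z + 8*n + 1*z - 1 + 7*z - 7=-n^2 + 9*n + z*(8 - n) - 8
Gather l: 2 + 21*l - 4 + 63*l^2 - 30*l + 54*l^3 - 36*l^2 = 54*l^3 + 27*l^2 - 9*l - 2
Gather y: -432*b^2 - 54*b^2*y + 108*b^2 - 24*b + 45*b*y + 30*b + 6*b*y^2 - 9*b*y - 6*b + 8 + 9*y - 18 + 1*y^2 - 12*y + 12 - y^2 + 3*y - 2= -324*b^2 + 6*b*y^2 + y*(-54*b^2 + 36*b)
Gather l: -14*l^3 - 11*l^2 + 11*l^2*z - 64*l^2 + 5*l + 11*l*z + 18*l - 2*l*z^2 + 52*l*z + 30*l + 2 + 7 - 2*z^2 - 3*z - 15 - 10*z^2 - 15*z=-14*l^3 + l^2*(11*z - 75) + l*(-2*z^2 + 63*z + 53) - 12*z^2 - 18*z - 6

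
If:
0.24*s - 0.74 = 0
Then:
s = 3.08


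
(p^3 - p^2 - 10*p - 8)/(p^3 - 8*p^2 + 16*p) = (p^2 + 3*p + 2)/(p*(p - 4))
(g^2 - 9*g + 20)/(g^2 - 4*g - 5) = (g - 4)/(g + 1)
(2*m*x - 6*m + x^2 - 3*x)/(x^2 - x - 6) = (2*m + x)/(x + 2)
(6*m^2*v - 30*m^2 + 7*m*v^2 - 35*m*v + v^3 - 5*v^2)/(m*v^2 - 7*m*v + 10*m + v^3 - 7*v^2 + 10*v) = (6*m + v)/(v - 2)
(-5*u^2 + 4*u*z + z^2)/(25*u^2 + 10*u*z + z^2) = (-u + z)/(5*u + z)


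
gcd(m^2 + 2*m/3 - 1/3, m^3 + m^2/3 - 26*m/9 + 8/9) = m - 1/3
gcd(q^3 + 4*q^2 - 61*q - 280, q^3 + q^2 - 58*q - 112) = q^2 - q - 56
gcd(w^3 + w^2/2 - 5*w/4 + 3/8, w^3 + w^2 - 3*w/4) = w^2 + w - 3/4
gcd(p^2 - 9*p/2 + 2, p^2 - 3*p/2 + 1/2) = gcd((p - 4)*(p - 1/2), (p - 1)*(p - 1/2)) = p - 1/2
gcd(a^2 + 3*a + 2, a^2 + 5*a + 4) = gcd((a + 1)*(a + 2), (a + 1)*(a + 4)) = a + 1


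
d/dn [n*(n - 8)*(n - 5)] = 3*n^2 - 26*n + 40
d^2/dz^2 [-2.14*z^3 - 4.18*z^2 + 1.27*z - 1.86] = -12.84*z - 8.36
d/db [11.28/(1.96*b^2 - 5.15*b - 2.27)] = (58.092 - 44.2176*b)/(-1.96*b^2 + 5.15*b + 2.27)^2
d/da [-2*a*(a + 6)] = -4*a - 12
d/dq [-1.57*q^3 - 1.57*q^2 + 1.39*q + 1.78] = -4.71*q^2 - 3.14*q + 1.39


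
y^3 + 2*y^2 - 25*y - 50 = (y - 5)*(y + 2)*(y + 5)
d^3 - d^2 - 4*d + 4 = (d - 2)*(d - 1)*(d + 2)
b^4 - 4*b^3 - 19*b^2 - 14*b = b*(b - 7)*(b + 1)*(b + 2)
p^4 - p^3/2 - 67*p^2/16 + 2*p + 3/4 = (p - 2)*(p - 3/4)*(p + 1/4)*(p + 2)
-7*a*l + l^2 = l*(-7*a + l)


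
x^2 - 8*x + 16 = (x - 4)^2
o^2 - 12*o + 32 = (o - 8)*(o - 4)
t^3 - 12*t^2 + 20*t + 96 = (t - 8)*(t - 6)*(t + 2)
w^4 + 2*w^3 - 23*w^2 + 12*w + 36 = (w - 3)*(w - 2)*(w + 1)*(w + 6)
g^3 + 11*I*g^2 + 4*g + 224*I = (g - 4*I)*(g + 7*I)*(g + 8*I)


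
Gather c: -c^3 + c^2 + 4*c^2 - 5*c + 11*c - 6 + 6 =-c^3 + 5*c^2 + 6*c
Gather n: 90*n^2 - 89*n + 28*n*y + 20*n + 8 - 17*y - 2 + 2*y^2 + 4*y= 90*n^2 + n*(28*y - 69) + 2*y^2 - 13*y + 6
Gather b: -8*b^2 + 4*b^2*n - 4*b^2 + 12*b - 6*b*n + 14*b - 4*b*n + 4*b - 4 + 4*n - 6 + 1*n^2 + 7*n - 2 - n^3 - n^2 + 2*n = b^2*(4*n - 12) + b*(30 - 10*n) - n^3 + 13*n - 12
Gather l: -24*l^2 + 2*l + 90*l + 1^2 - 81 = -24*l^2 + 92*l - 80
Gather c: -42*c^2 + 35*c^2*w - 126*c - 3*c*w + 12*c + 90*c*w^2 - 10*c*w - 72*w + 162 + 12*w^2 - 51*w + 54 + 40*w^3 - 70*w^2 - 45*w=c^2*(35*w - 42) + c*(90*w^2 - 13*w - 114) + 40*w^3 - 58*w^2 - 168*w + 216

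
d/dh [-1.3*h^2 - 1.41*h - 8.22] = -2.6*h - 1.41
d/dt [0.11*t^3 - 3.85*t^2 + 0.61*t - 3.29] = 0.33*t^2 - 7.7*t + 0.61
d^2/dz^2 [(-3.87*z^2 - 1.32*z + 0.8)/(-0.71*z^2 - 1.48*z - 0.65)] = (1.77635683940025e-15*z^4 - 6.80236799999999*z^3 - 13.13571*z^2 - 8.69892*z - 2.03577)/(0.357911*z^6 + 2.238204*z^5 + 5.648547*z^4 + 7.339912*z^3 + 5.171205*z^2 + 1.8759*z + 0.274625)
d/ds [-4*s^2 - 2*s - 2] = -8*s - 2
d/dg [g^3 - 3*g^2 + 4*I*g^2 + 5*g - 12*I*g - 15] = 3*g^2 + g*(-6 + 8*I) + 5 - 12*I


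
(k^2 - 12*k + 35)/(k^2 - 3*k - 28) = (k - 5)/(k + 4)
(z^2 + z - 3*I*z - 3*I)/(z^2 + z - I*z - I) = (z - 3*I)/(z - I)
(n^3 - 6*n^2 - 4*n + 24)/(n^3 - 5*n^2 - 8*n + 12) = (n - 2)/(n - 1)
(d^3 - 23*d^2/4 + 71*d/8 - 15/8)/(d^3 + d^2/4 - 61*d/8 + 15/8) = (d - 3)/(d + 3)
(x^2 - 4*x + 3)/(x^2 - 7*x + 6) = (x - 3)/(x - 6)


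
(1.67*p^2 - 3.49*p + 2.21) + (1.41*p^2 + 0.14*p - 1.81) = 3.08*p^2 - 3.35*p + 0.4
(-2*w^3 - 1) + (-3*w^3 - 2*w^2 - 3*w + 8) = -5*w^3 - 2*w^2 - 3*w + 7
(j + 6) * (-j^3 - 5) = -j^4 - 6*j^3 - 5*j - 30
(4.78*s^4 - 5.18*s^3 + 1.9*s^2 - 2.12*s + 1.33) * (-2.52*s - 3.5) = -12.0456*s^5 - 3.6764*s^4 + 13.342*s^3 - 1.3076*s^2 + 4.0684*s - 4.655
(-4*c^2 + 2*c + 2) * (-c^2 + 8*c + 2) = 4*c^4 - 34*c^3 + 6*c^2 + 20*c + 4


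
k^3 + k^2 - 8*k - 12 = (k - 3)*(k + 2)^2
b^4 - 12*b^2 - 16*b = b*(b - 4)*(b + 2)^2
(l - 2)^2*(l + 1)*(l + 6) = l^4 + 3*l^3 - 18*l^2 + 4*l + 24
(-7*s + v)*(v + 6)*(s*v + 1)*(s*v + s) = -7*s^3*v^3 - 49*s^3*v^2 - 42*s^3*v + s^2*v^4 + 7*s^2*v^3 - s^2*v^2 - 49*s^2*v - 42*s^2 + s*v^3 + 7*s*v^2 + 6*s*v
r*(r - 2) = r^2 - 2*r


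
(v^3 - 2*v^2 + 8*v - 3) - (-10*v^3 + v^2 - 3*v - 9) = 11*v^3 - 3*v^2 + 11*v + 6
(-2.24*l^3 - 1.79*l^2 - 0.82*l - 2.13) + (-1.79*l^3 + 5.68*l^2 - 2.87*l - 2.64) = -4.03*l^3 + 3.89*l^2 - 3.69*l - 4.77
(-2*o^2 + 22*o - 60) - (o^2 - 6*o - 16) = -3*o^2 + 28*o - 44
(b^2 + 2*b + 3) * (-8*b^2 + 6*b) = -8*b^4 - 10*b^3 - 12*b^2 + 18*b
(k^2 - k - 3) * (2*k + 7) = 2*k^3 + 5*k^2 - 13*k - 21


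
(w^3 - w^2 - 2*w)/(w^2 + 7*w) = (w^2 - w - 2)/(w + 7)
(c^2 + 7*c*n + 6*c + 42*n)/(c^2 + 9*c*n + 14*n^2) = (c + 6)/(c + 2*n)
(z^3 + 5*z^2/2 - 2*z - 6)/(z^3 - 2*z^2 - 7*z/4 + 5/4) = 2*(2*z^3 + 5*z^2 - 4*z - 12)/(4*z^3 - 8*z^2 - 7*z + 5)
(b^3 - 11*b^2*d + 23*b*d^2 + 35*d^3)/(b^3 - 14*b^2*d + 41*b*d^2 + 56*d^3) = (b - 5*d)/(b - 8*d)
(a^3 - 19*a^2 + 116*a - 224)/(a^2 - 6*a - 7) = (a^2 - 12*a + 32)/(a + 1)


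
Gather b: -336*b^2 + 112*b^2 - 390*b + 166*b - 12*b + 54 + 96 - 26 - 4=-224*b^2 - 236*b + 120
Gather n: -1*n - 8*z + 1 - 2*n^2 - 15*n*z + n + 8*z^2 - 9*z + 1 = -2*n^2 - 15*n*z + 8*z^2 - 17*z + 2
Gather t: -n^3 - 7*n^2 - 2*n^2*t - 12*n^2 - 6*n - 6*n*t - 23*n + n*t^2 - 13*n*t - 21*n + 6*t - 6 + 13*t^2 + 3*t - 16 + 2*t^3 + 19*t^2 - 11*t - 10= -n^3 - 19*n^2 - 50*n + 2*t^3 + t^2*(n + 32) + t*(-2*n^2 - 19*n - 2) - 32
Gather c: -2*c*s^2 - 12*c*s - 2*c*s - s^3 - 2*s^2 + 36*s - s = c*(-2*s^2 - 14*s) - s^3 - 2*s^2 + 35*s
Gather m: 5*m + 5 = 5*m + 5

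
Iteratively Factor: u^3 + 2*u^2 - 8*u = (u)*(u^2 + 2*u - 8) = u*(u - 2)*(u + 4)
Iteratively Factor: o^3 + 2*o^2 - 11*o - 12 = (o + 1)*(o^2 + o - 12) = (o + 1)*(o + 4)*(o - 3)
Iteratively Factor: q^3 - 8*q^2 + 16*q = (q - 4)*(q^2 - 4*q) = (q - 4)^2*(q)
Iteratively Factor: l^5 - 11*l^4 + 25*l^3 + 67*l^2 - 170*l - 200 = (l + 2)*(l^4 - 13*l^3 + 51*l^2 - 35*l - 100) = (l + 1)*(l + 2)*(l^3 - 14*l^2 + 65*l - 100) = (l - 4)*(l + 1)*(l + 2)*(l^2 - 10*l + 25) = (l - 5)*(l - 4)*(l + 1)*(l + 2)*(l - 5)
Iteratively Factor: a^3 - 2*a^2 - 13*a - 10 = (a + 1)*(a^2 - 3*a - 10) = (a + 1)*(a + 2)*(a - 5)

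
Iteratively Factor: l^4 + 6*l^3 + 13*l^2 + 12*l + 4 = (l + 1)*(l^3 + 5*l^2 + 8*l + 4) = (l + 1)*(l + 2)*(l^2 + 3*l + 2) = (l + 1)^2*(l + 2)*(l + 2)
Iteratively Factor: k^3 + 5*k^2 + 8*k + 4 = (k + 2)*(k^2 + 3*k + 2) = (k + 2)^2*(k + 1)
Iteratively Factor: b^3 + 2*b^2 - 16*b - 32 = (b + 2)*(b^2 - 16) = (b + 2)*(b + 4)*(b - 4)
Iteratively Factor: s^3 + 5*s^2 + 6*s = (s + 3)*(s^2 + 2*s) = s*(s + 3)*(s + 2)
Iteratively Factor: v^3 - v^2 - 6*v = (v - 3)*(v^2 + 2*v) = (v - 3)*(v + 2)*(v)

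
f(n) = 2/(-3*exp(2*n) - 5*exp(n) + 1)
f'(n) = 2*(6*exp(2*n) + 5*exp(n))/(-3*exp(2*n) - 5*exp(n) + 1)^2 = (12*exp(n) + 10)*exp(n)/(3*exp(2*n) + 5*exp(n) - 1)^2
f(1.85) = -0.01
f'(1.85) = 0.02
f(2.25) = -0.01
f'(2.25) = 0.01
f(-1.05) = -1.79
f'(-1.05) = 3.98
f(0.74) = -0.09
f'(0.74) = 0.14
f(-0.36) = -0.51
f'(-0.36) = 0.82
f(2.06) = -0.01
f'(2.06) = 0.02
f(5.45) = -0.00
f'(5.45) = 0.00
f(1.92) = -0.01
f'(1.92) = 0.02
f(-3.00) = 2.69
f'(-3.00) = 0.95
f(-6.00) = 2.03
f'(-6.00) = 0.03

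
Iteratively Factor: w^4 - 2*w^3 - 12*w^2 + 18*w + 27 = (w + 3)*(w^3 - 5*w^2 + 3*w + 9) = (w - 3)*(w + 3)*(w^2 - 2*w - 3) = (w - 3)*(w + 1)*(w + 3)*(w - 3)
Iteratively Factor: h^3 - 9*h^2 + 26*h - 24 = (h - 4)*(h^2 - 5*h + 6) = (h - 4)*(h - 3)*(h - 2)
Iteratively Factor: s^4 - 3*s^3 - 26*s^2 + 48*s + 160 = (s + 4)*(s^3 - 7*s^2 + 2*s + 40) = (s - 5)*(s + 4)*(s^2 - 2*s - 8) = (s - 5)*(s + 2)*(s + 4)*(s - 4)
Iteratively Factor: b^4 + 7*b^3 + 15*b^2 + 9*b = (b + 3)*(b^3 + 4*b^2 + 3*b) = b*(b + 3)*(b^2 + 4*b + 3) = b*(b + 3)^2*(b + 1)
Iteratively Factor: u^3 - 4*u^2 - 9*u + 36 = (u - 3)*(u^2 - u - 12) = (u - 3)*(u + 3)*(u - 4)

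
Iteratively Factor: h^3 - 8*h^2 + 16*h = (h)*(h^2 - 8*h + 16) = h*(h - 4)*(h - 4)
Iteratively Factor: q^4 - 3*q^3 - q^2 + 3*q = (q - 3)*(q^3 - q) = q*(q - 3)*(q^2 - 1) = q*(q - 3)*(q + 1)*(q - 1)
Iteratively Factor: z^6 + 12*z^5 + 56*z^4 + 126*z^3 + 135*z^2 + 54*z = (z + 1)*(z^5 + 11*z^4 + 45*z^3 + 81*z^2 + 54*z) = z*(z + 1)*(z^4 + 11*z^3 + 45*z^2 + 81*z + 54) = z*(z + 1)*(z + 3)*(z^3 + 8*z^2 + 21*z + 18) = z*(z + 1)*(z + 3)^2*(z^2 + 5*z + 6) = z*(z + 1)*(z + 3)^3*(z + 2)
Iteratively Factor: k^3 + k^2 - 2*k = (k + 2)*(k^2 - k) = (k - 1)*(k + 2)*(k)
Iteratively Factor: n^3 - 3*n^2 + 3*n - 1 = (n - 1)*(n^2 - 2*n + 1) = (n - 1)^2*(n - 1)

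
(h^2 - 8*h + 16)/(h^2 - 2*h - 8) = (h - 4)/(h + 2)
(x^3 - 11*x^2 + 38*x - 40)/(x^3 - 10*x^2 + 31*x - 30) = (x - 4)/(x - 3)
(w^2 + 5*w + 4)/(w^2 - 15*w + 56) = (w^2 + 5*w + 4)/(w^2 - 15*w + 56)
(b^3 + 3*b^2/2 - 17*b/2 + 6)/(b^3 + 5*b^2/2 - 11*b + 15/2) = (b + 4)/(b + 5)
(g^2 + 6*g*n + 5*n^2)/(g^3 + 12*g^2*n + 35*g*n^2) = (g + n)/(g*(g + 7*n))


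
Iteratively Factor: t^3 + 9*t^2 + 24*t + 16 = (t + 4)*(t^2 + 5*t + 4) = (t + 1)*(t + 4)*(t + 4)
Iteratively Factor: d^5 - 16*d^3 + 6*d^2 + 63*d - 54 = (d - 3)*(d^4 + 3*d^3 - 7*d^2 - 15*d + 18) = (d - 3)*(d + 3)*(d^3 - 7*d + 6) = (d - 3)*(d + 3)^2*(d^2 - 3*d + 2) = (d - 3)*(d - 2)*(d + 3)^2*(d - 1)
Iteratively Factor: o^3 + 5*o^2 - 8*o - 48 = (o + 4)*(o^2 + o - 12) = (o - 3)*(o + 4)*(o + 4)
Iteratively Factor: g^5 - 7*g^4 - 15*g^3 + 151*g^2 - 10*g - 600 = (g - 3)*(g^4 - 4*g^3 - 27*g^2 + 70*g + 200) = (g - 3)*(g + 2)*(g^3 - 6*g^2 - 15*g + 100) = (g - 3)*(g + 2)*(g + 4)*(g^2 - 10*g + 25) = (g - 5)*(g - 3)*(g + 2)*(g + 4)*(g - 5)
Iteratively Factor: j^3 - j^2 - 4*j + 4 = (j - 1)*(j^2 - 4) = (j - 2)*(j - 1)*(j + 2)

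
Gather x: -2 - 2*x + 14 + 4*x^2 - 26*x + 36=4*x^2 - 28*x + 48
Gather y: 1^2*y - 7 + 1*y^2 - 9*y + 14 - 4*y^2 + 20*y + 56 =-3*y^2 + 12*y + 63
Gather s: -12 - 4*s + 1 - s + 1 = -5*s - 10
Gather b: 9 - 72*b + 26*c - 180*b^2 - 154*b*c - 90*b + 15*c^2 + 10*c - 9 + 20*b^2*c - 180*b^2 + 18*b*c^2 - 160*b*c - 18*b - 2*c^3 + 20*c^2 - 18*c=b^2*(20*c - 360) + b*(18*c^2 - 314*c - 180) - 2*c^3 + 35*c^2 + 18*c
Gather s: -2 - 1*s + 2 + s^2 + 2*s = s^2 + s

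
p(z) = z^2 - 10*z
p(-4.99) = 74.80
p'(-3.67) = -17.34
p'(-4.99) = -19.98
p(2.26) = -17.49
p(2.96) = -20.84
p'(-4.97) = -19.94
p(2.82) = -20.25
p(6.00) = -24.00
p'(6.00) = 2.00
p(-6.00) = 96.00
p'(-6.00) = -22.00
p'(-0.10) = -10.20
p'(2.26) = -5.48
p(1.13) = -10.02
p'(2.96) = -4.08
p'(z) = 2*z - 10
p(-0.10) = 1.01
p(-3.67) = 50.17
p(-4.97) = 74.40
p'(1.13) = -7.74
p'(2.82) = -4.36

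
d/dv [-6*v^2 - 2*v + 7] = -12*v - 2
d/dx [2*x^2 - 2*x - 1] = 4*x - 2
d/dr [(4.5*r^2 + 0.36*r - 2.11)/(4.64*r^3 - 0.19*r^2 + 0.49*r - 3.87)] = (-20.88*r^4 - 3.3408*r^3 + 31.6446*r^2 - 35.6318*r - 0.3593)/(21.5296*r^6 - 1.7632*r^5 + 4.5833*r^4 - 36.0998*r^3 + 1.7107*r^2 - 3.7926*r + 14.9769)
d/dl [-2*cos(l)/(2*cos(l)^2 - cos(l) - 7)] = 2*(2*sin(l)^2 - 9)*sin(l)/(cos(l) - cos(2*l) + 6)^2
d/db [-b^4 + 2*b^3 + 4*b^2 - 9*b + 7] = -4*b^3 + 6*b^2 + 8*b - 9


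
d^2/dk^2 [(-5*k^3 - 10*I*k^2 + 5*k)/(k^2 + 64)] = 10*(65*k^3 + 384*I*k^2 - 12480*k - 8192*I)/(k^6 + 192*k^4 + 12288*k^2 + 262144)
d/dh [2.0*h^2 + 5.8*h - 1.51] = 4.0*h + 5.8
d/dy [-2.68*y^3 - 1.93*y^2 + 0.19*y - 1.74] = -8.04*y^2 - 3.86*y + 0.19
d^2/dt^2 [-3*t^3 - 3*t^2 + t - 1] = -18*t - 6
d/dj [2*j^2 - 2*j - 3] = 4*j - 2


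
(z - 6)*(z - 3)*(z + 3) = z^3 - 6*z^2 - 9*z + 54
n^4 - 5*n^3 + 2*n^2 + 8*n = n*(n - 4)*(n - 2)*(n + 1)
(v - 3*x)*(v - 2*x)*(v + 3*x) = v^3 - 2*v^2*x - 9*v*x^2 + 18*x^3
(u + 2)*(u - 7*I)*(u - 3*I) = u^3 + 2*u^2 - 10*I*u^2 - 21*u - 20*I*u - 42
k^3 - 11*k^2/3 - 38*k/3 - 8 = (k - 6)*(k + 1)*(k + 4/3)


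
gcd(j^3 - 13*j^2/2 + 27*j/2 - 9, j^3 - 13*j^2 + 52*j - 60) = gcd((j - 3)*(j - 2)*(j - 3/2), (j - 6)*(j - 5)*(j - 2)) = j - 2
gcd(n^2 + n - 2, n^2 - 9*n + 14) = 1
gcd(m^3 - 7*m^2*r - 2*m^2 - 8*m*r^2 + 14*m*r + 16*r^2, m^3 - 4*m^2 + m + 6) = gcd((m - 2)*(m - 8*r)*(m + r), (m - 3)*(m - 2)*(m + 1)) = m - 2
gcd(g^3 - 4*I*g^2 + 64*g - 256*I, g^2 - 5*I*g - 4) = g - 4*I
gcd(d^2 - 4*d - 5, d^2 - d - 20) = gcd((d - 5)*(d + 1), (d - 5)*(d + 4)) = d - 5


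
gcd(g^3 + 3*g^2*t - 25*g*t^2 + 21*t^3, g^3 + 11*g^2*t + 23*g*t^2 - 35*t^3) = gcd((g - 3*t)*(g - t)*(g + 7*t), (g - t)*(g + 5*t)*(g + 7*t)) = -g^2 - 6*g*t + 7*t^2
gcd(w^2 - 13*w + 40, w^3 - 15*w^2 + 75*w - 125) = w - 5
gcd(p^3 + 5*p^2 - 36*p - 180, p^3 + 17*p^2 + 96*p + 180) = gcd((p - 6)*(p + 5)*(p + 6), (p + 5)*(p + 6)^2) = p^2 + 11*p + 30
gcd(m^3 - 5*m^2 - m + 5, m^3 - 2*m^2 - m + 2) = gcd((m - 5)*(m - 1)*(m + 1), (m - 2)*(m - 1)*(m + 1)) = m^2 - 1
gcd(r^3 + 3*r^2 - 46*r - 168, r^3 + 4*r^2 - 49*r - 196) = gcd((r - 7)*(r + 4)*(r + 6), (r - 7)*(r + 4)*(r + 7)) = r^2 - 3*r - 28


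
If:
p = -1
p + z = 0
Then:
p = -1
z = 1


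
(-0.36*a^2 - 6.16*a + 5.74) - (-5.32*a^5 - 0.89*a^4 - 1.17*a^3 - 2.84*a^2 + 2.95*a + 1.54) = 5.32*a^5 + 0.89*a^4 + 1.17*a^3 + 2.48*a^2 - 9.11*a + 4.2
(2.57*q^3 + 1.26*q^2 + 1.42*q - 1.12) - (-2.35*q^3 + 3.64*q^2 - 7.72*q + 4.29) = 4.92*q^3 - 2.38*q^2 + 9.14*q - 5.41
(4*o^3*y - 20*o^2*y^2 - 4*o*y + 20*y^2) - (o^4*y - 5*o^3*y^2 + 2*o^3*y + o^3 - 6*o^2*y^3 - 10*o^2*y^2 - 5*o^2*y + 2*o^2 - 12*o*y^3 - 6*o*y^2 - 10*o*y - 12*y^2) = -o^4*y + 5*o^3*y^2 + 2*o^3*y - o^3 + 6*o^2*y^3 - 10*o^2*y^2 + 5*o^2*y - 2*o^2 + 12*o*y^3 + 6*o*y^2 + 6*o*y + 32*y^2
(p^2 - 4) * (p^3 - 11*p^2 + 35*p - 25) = p^5 - 11*p^4 + 31*p^3 + 19*p^2 - 140*p + 100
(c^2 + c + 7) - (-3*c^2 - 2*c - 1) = 4*c^2 + 3*c + 8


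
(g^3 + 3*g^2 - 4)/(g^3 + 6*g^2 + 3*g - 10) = (g + 2)/(g + 5)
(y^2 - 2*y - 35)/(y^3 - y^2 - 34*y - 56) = (y + 5)/(y^2 + 6*y + 8)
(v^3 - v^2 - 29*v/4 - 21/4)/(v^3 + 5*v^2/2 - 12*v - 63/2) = (2*v^2 + 5*v + 3)/(2*(v^2 + 6*v + 9))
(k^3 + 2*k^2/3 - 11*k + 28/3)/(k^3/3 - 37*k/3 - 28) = (3*k^2 - 10*k + 7)/(k^2 - 4*k - 21)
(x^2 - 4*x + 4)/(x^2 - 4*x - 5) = (-x^2 + 4*x - 4)/(-x^2 + 4*x + 5)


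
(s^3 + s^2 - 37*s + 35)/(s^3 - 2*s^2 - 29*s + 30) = (s^2 + 2*s - 35)/(s^2 - s - 30)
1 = 1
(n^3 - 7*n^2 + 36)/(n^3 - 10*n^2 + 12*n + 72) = (n - 3)/(n - 6)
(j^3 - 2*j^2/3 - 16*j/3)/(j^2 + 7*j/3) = (3*j^2 - 2*j - 16)/(3*j + 7)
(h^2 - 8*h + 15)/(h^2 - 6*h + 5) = (h - 3)/(h - 1)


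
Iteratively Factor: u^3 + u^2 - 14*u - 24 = (u + 3)*(u^2 - 2*u - 8) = (u + 2)*(u + 3)*(u - 4)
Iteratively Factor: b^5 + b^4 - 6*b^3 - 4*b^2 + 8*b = (b - 1)*(b^4 + 2*b^3 - 4*b^2 - 8*b) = (b - 1)*(b + 2)*(b^3 - 4*b) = (b - 1)*(b + 2)^2*(b^2 - 2*b) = b*(b - 1)*(b + 2)^2*(b - 2)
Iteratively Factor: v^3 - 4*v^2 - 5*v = (v - 5)*(v^2 + v) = (v - 5)*(v + 1)*(v)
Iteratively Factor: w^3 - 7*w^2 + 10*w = (w)*(w^2 - 7*w + 10) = w*(w - 2)*(w - 5)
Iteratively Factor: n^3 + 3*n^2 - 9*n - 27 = (n + 3)*(n^2 - 9) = (n - 3)*(n + 3)*(n + 3)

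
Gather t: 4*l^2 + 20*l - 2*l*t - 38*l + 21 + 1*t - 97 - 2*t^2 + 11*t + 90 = 4*l^2 - 18*l - 2*t^2 + t*(12 - 2*l) + 14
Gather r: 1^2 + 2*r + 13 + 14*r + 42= 16*r + 56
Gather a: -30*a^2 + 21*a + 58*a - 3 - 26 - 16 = -30*a^2 + 79*a - 45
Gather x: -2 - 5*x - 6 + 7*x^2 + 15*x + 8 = 7*x^2 + 10*x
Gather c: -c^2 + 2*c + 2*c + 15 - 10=-c^2 + 4*c + 5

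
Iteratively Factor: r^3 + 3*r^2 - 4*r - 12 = (r + 2)*(r^2 + r - 6) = (r - 2)*(r + 2)*(r + 3)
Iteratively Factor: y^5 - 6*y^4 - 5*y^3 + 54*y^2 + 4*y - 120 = (y - 2)*(y^4 - 4*y^3 - 13*y^2 + 28*y + 60) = (y - 5)*(y - 2)*(y^3 + y^2 - 8*y - 12) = (y - 5)*(y - 2)*(y + 2)*(y^2 - y - 6) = (y - 5)*(y - 3)*(y - 2)*(y + 2)*(y + 2)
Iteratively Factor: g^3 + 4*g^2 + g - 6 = (g + 3)*(g^2 + g - 2) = (g + 2)*(g + 3)*(g - 1)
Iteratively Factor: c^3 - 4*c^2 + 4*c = (c - 2)*(c^2 - 2*c) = (c - 2)^2*(c)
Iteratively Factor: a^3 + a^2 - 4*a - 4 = (a + 1)*(a^2 - 4) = (a + 1)*(a + 2)*(a - 2)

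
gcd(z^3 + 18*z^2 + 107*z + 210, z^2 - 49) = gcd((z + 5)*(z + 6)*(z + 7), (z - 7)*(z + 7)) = z + 7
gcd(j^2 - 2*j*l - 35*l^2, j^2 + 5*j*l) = j + 5*l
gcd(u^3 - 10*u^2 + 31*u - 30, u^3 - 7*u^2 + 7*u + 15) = u^2 - 8*u + 15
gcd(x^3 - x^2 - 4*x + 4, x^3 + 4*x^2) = 1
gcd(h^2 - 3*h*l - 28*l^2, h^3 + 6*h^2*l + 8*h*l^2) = h + 4*l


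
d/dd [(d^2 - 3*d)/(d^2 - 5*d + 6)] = -2/(d^2 - 4*d + 4)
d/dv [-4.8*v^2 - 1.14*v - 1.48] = -9.6*v - 1.14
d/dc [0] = 0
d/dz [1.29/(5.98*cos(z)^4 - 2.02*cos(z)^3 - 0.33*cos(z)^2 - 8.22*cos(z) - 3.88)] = (30.8568*cos(z)^3 - 7.8174*cos(z)^2 - 0.8514*cos(z) - 10.6038)*sin(z)/(-5.98*cos(z)^4 + 2.02*cos(z)^3 + 0.33*cos(z)^2 + 8.22*cos(z) + 3.88)^2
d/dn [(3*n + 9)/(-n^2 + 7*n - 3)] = 3*(n^2 + 6*n - 24)/(n^4 - 14*n^3 + 55*n^2 - 42*n + 9)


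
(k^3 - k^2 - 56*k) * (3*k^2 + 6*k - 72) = 3*k^5 + 3*k^4 - 246*k^3 - 264*k^2 + 4032*k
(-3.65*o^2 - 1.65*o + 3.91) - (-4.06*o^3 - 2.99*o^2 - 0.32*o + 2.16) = 4.06*o^3 - 0.66*o^2 - 1.33*o + 1.75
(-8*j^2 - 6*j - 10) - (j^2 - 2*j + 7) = -9*j^2 - 4*j - 17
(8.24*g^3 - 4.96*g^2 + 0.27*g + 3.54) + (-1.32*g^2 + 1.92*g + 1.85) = 8.24*g^3 - 6.28*g^2 + 2.19*g + 5.39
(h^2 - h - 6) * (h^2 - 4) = h^4 - h^3 - 10*h^2 + 4*h + 24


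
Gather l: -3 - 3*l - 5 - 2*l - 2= -5*l - 10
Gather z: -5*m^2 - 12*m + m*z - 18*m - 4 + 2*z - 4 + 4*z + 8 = -5*m^2 - 30*m + z*(m + 6)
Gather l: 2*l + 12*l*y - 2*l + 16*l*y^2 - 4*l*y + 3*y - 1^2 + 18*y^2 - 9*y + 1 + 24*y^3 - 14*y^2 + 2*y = l*(16*y^2 + 8*y) + 24*y^3 + 4*y^2 - 4*y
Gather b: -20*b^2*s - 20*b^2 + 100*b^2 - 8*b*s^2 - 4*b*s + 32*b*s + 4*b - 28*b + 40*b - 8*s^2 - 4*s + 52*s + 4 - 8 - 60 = b^2*(80 - 20*s) + b*(-8*s^2 + 28*s + 16) - 8*s^2 + 48*s - 64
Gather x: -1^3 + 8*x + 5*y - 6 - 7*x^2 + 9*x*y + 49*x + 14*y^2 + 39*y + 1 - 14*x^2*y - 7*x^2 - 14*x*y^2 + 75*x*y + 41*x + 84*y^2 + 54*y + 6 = x^2*(-14*y - 14) + x*(-14*y^2 + 84*y + 98) + 98*y^2 + 98*y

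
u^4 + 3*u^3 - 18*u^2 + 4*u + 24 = (u - 2)^2*(u + 1)*(u + 6)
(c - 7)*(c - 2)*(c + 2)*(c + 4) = c^4 - 3*c^3 - 32*c^2 + 12*c + 112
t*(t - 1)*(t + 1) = t^3 - t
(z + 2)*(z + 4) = z^2 + 6*z + 8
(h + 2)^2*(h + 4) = h^3 + 8*h^2 + 20*h + 16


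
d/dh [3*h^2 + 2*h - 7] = 6*h + 2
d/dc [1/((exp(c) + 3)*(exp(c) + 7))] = 2*(-exp(c) - 5)*exp(c)/(exp(4*c) + 20*exp(3*c) + 142*exp(2*c) + 420*exp(c) + 441)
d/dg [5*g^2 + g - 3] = 10*g + 1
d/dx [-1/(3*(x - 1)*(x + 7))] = 2*(x + 3)/(3*(x - 1)^2*(x + 7)^2)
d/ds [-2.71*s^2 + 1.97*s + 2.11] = 1.97 - 5.42*s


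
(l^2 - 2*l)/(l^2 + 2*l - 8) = l/(l + 4)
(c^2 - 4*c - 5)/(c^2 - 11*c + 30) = (c + 1)/(c - 6)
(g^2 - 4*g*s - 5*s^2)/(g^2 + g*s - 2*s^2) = (g^2 - 4*g*s - 5*s^2)/(g^2 + g*s - 2*s^2)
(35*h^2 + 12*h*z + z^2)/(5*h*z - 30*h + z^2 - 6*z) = (7*h + z)/(z - 6)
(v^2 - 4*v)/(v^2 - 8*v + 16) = v/(v - 4)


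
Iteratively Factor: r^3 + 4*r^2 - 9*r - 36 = (r - 3)*(r^2 + 7*r + 12) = (r - 3)*(r + 3)*(r + 4)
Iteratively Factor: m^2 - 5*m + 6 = (m - 3)*(m - 2)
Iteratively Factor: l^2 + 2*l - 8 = (l - 2)*(l + 4)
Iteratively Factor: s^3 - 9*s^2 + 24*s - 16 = (s - 4)*(s^2 - 5*s + 4) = (s - 4)^2*(s - 1)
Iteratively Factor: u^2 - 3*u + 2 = (u - 1)*(u - 2)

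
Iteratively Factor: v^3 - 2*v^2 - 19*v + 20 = (v - 5)*(v^2 + 3*v - 4) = (v - 5)*(v - 1)*(v + 4)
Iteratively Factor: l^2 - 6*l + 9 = (l - 3)*(l - 3)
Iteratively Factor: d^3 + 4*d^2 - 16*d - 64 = (d + 4)*(d^2 - 16) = (d + 4)^2*(d - 4)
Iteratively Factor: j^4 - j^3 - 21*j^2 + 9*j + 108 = (j - 4)*(j^3 + 3*j^2 - 9*j - 27) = (j - 4)*(j - 3)*(j^2 + 6*j + 9) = (j - 4)*(j - 3)*(j + 3)*(j + 3)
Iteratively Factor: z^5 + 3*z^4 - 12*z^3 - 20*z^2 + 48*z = (z)*(z^4 + 3*z^3 - 12*z^2 - 20*z + 48) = z*(z + 3)*(z^3 - 12*z + 16) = z*(z - 2)*(z + 3)*(z^2 + 2*z - 8) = z*(z - 2)^2*(z + 3)*(z + 4)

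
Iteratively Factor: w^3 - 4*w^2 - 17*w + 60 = (w + 4)*(w^2 - 8*w + 15) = (w - 5)*(w + 4)*(w - 3)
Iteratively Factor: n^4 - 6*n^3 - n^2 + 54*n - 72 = (n - 2)*(n^3 - 4*n^2 - 9*n + 36) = (n - 2)*(n + 3)*(n^2 - 7*n + 12) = (n - 3)*(n - 2)*(n + 3)*(n - 4)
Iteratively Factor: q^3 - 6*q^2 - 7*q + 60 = (q + 3)*(q^2 - 9*q + 20) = (q - 5)*(q + 3)*(q - 4)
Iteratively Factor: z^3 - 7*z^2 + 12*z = (z - 4)*(z^2 - 3*z) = (z - 4)*(z - 3)*(z)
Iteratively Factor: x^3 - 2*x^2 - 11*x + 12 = (x + 3)*(x^2 - 5*x + 4) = (x - 1)*(x + 3)*(x - 4)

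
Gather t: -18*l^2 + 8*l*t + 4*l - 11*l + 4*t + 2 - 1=-18*l^2 - 7*l + t*(8*l + 4) + 1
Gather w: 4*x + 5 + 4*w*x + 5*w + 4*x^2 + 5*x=w*(4*x + 5) + 4*x^2 + 9*x + 5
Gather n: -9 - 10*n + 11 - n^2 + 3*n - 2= -n^2 - 7*n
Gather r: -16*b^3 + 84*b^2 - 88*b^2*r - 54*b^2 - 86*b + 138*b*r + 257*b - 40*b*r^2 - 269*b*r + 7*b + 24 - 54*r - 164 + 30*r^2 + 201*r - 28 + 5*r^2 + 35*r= -16*b^3 + 30*b^2 + 178*b + r^2*(35 - 40*b) + r*(-88*b^2 - 131*b + 182) - 168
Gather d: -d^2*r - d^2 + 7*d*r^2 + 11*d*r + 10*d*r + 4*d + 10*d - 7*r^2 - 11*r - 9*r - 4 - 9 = d^2*(-r - 1) + d*(7*r^2 + 21*r + 14) - 7*r^2 - 20*r - 13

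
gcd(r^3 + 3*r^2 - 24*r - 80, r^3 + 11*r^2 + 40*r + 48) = r^2 + 8*r + 16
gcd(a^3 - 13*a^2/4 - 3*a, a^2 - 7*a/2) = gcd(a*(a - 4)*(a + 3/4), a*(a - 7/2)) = a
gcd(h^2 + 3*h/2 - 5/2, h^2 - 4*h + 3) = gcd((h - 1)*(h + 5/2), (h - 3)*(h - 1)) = h - 1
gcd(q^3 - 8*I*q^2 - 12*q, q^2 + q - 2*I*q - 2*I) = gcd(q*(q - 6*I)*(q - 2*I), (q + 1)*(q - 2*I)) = q - 2*I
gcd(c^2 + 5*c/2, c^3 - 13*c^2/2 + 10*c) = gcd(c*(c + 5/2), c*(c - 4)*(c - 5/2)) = c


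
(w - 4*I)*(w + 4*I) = w^2 + 16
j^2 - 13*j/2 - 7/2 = (j - 7)*(j + 1/2)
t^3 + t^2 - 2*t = t*(t - 1)*(t + 2)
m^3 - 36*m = m*(m - 6)*(m + 6)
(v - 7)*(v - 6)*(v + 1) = v^3 - 12*v^2 + 29*v + 42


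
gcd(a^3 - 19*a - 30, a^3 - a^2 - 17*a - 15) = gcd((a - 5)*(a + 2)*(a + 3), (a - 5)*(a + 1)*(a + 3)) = a^2 - 2*a - 15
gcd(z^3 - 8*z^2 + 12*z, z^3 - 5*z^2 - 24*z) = z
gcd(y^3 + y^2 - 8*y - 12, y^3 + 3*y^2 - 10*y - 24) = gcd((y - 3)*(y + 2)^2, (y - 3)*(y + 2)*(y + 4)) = y^2 - y - 6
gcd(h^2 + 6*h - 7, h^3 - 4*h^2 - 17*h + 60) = 1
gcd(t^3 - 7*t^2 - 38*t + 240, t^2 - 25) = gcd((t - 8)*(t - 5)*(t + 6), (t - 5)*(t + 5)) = t - 5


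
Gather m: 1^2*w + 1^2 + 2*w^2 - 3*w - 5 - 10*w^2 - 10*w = -8*w^2 - 12*w - 4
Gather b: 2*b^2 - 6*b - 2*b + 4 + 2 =2*b^2 - 8*b + 6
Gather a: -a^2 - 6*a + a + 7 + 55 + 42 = -a^2 - 5*a + 104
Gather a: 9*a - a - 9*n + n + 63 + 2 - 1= 8*a - 8*n + 64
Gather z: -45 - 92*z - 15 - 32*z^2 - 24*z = -32*z^2 - 116*z - 60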